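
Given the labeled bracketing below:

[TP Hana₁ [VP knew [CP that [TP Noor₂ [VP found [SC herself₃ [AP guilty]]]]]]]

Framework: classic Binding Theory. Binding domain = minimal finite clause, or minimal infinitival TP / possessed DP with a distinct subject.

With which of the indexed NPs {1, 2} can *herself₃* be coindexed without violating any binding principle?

{2}

*herself* is an anaphor, so Principle A applies: it must be bound in its binding domain.
Binding domain of *herself₃*: the embedded TP, whose subject is Noor₂.
*Hana₁* c-commands the anaphor but is outside its binding domain → cannot satisfy Principle A.
*Noor₂* c-commands the anaphor within its binding domain → licit binder.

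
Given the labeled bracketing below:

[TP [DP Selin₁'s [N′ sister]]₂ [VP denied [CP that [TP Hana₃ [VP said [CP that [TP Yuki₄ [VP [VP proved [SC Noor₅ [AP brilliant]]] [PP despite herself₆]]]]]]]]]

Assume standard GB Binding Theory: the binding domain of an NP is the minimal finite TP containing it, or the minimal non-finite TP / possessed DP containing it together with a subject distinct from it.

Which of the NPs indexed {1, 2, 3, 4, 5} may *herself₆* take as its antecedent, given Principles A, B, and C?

{4}

*herself* is an anaphor, so Principle A applies: it must be bound in its binding domain.
Binding domain of *herself₆*: the embedded TP, whose subject is Yuki₄.
*Selin₁* does not c-command the anaphor → cannot bind it.
*[Selin₁'s sister]₂* c-commands the anaphor but is outside its binding domain → cannot satisfy Principle A.
*Hana₃* c-commands the anaphor but is outside its binding domain → cannot satisfy Principle A.
*Yuki₄* c-commands the anaphor within its binding domain → licit binder.
*Noor₅* does not c-command the anaphor → cannot bind it.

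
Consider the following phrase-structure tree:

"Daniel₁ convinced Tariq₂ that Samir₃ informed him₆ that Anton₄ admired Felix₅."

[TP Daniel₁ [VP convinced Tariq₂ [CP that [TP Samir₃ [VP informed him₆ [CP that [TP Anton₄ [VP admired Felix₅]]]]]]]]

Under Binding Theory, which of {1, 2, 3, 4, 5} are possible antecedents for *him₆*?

{1, 2}

*him* is a pronoun, so Principle B applies: it must be free in its binding domain.
Binding domain of *him₆*: the embedded TP, whose subject is Samir₃.
*Daniel₁* c-commands the pronoun but from outside its binding domain, and is not c-commanded by it → coindexation permitted.
*Tariq₂* c-commands the pronoun but from outside its binding domain, and is not c-commanded by it → coindexation permitted.
*Samir₃* c-commands the pronoun within its binding domain → coindexation would violate Principle B.
*Anton₄*: the pronoun c-commands this R-expression → coindexation would violate Principle C on *Anton₄*.
*Felix₅*: the pronoun c-commands this R-expression → coindexation would violate Principle C on *Felix₅*.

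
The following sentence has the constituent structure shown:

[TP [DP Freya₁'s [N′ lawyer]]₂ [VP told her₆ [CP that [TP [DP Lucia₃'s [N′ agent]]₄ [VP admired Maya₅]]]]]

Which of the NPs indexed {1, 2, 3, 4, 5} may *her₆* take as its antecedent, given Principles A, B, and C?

{1}

*her* is a pronoun, so Principle B applies: it must be free in its binding domain.
Binding domain of *her₆*: the matrix TP, whose subject is [Freya₁'s lawyer]₂.
*Freya₁* and the pronoun do not c-command one another → neither Principle B nor Principle C is at stake; coindexation permitted.
*[Freya₁'s lawyer]₂* c-commands the pronoun within its binding domain → coindexation would violate Principle B.
*Lucia₃*: the pronoun c-commands this R-expression → coindexation would violate Principle C on *Lucia₃*.
*[Lucia₃'s agent]₄*: the pronoun c-commands this R-expression → coindexation would violate Principle C on *[Lucia₃'s agent]₄*.
*Maya₅*: the pronoun c-commands this R-expression → coindexation would violate Principle C on *Maya₅*.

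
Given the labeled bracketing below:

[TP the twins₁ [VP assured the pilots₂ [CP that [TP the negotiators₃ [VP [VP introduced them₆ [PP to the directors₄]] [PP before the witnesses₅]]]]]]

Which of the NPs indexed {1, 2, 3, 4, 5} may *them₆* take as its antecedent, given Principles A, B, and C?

{1, 2, 5}

*them* is a pronoun, so Principle B applies: it must be free in its binding domain.
Binding domain of *them₆*: the embedded TP, whose subject is the negotiators₃.
*the twins₁* c-commands the pronoun but from outside its binding domain, and is not c-commanded by it → coindexation permitted.
*the pilots₂* c-commands the pronoun but from outside its binding domain, and is not c-commanded by it → coindexation permitted.
*the negotiators₃* c-commands the pronoun within its binding domain → coindexation would violate Principle B.
*the directors₄*: the pronoun c-commands this R-expression → coindexation would violate Principle C on *the directors₄*.
*the witnesses₅* and the pronoun do not c-command one another → neither Principle B nor Principle C is at stake; coindexation permitted.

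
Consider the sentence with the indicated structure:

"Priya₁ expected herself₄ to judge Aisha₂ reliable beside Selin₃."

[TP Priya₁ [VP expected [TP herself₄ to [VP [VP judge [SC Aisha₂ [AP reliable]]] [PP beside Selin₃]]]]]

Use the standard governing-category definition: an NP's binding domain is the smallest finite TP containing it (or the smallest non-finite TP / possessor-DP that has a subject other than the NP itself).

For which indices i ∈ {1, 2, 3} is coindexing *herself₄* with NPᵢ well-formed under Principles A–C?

{1}

*herself* is an anaphor, so Principle A applies: it must be bound in its binding domain.
Binding domain of *herself₄*: the matrix TP, whose subject is Priya₁.
*Priya₁* c-commands the anaphor within its binding domain → licit binder.
*Aisha₂* does not c-command the anaphor → cannot bind it.
*Selin₃* does not c-command the anaphor → cannot bind it.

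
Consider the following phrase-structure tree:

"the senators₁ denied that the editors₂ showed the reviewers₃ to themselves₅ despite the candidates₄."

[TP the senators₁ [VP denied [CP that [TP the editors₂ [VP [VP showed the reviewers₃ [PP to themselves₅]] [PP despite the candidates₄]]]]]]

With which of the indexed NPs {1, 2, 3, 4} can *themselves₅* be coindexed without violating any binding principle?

*themselves* is an anaphor, so Principle A applies: it must be bound in its binding domain.
Binding domain of *themselves₅*: the embedded TP, whose subject is the editors₂.
*the senators₁* c-commands the anaphor but is outside its binding domain → cannot satisfy Principle A.
*the editors₂* c-commands the anaphor within its binding domain → licit binder.
*the reviewers₃* c-commands the anaphor within its binding domain → licit binder.
*the candidates₄* does not c-command the anaphor → cannot bind it.

{2, 3}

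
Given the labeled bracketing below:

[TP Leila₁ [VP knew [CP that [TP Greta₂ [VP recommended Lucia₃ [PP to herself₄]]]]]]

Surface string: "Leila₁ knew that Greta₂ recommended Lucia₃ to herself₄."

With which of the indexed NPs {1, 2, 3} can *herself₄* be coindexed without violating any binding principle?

{2, 3}

*herself* is an anaphor, so Principle A applies: it must be bound in its binding domain.
Binding domain of *herself₄*: the embedded TP, whose subject is Greta₂.
*Leila₁* c-commands the anaphor but is outside its binding domain → cannot satisfy Principle A.
*Greta₂* c-commands the anaphor within its binding domain → licit binder.
*Lucia₃* c-commands the anaphor within its binding domain → licit binder.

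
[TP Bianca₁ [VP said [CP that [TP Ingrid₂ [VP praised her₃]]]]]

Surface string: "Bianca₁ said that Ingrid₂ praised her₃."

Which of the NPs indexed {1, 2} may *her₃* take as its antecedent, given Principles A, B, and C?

{1}

*her* is a pronoun, so Principle B applies: it must be free in its binding domain.
Binding domain of *her₃*: the embedded TP, whose subject is Ingrid₂.
*Bianca₁* c-commands the pronoun but from outside its binding domain, and is not c-commanded by it → coindexation permitted.
*Ingrid₂* c-commands the pronoun within its binding domain → coindexation would violate Principle B.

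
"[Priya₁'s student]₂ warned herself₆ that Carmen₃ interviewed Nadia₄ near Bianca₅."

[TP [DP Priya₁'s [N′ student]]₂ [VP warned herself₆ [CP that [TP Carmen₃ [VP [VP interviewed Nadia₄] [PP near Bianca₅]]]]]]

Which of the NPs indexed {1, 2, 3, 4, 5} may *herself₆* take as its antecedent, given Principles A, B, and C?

*herself* is an anaphor, so Principle A applies: it must be bound in its binding domain.
Binding domain of *herself₆*: the matrix TP, whose subject is [Priya₁'s student]₂.
*Priya₁* does not c-command the anaphor → cannot bind it.
*[Priya₁'s student]₂* c-commands the anaphor within its binding domain → licit binder.
*Carmen₃* does not c-command the anaphor → cannot bind it.
*Nadia₄* does not c-command the anaphor → cannot bind it.
*Bianca₅* does not c-command the anaphor → cannot bind it.

{2}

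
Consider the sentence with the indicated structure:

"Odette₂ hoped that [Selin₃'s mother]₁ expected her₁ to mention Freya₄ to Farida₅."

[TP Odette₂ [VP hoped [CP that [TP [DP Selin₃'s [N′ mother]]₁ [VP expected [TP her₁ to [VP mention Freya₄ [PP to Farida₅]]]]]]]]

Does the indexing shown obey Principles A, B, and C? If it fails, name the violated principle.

The two coindexed NPs are *[Selin₃'s mother]₁* and *her₁*.
*her₁* is a pronoun. Its binding domain is the embedded TP, whose subject is [Selin₃'s mother]₁.
*[Selin₃'s mother]₁* c-commands it within that domain and carries the same index.
The pronoun is locally bound → Principle B violation.

Principle B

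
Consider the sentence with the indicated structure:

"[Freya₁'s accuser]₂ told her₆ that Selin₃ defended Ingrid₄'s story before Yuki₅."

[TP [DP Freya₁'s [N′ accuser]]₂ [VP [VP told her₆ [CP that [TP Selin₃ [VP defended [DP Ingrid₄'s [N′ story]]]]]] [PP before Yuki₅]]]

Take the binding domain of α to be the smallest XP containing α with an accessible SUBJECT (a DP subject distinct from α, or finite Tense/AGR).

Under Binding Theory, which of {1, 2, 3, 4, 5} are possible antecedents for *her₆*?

{1, 5}

*her* is a pronoun, so Principle B applies: it must be free in its binding domain.
Binding domain of *her₆*: the matrix TP, whose subject is [Freya₁'s accuser]₂.
*Freya₁* and the pronoun do not c-command one another → neither Principle B nor Principle C is at stake; coindexation permitted.
*[Freya₁'s accuser]₂* c-commands the pronoun within its binding domain → coindexation would violate Principle B.
*Selin₃*: the pronoun c-commands this R-expression → coindexation would violate Principle C on *Selin₃*.
*Ingrid₄*: the pronoun c-commands this R-expression → coindexation would violate Principle C on *Ingrid₄*.
*Yuki₅* and the pronoun do not c-command one another → neither Principle B nor Principle C is at stake; coindexation permitted.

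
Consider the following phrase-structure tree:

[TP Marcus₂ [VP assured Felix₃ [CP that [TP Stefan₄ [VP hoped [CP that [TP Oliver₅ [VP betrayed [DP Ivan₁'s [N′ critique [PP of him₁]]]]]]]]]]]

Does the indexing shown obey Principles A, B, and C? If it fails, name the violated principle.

The two coindexed NPs are *Ivan₁* and *him₁*.
*him₁* is a pronoun. Its binding domain is the possessed DP, whose subject is Ivan₁.
*Ivan₁* c-commands it within that domain and carries the same index.
The pronoun is locally bound → Principle B violation.

Principle B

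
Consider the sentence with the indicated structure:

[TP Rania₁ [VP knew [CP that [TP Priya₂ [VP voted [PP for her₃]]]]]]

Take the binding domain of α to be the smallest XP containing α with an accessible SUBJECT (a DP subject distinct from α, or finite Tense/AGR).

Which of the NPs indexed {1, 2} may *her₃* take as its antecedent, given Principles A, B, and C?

{1}

*her* is a pronoun, so Principle B applies: it must be free in its binding domain.
Binding domain of *her₃*: the embedded TP, whose subject is Priya₂.
*Rania₁* c-commands the pronoun but from outside its binding domain, and is not c-commanded by it → coindexation permitted.
*Priya₂* c-commands the pronoun within its binding domain → coindexation would violate Principle B.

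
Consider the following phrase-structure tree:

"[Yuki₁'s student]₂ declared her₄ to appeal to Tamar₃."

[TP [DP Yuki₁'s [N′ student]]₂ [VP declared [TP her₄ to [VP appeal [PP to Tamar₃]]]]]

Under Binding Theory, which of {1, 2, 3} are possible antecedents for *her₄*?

{1}

*her* is a pronoun, so Principle B applies: it must be free in its binding domain.
Binding domain of *her₄*: the matrix TP, whose subject is [Yuki₁'s student]₂.
*Yuki₁* and the pronoun do not c-command one another → neither Principle B nor Principle C is at stake; coindexation permitted.
*[Yuki₁'s student]₂* c-commands the pronoun within its binding domain → coindexation would violate Principle B.
*Tamar₃*: the pronoun c-commands this R-expression → coindexation would violate Principle C on *Tamar₃*.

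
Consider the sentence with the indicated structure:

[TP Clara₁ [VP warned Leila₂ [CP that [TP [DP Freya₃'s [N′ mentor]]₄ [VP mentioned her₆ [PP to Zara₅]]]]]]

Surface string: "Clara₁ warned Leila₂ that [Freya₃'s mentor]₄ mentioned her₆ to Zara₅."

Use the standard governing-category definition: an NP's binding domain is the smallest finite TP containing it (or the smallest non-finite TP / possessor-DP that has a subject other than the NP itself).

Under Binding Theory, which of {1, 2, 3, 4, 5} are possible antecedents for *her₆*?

{1, 2, 3}

*her* is a pronoun, so Principle B applies: it must be free in its binding domain.
Binding domain of *her₆*: the embedded TP, whose subject is [Freya₃'s mentor]₄.
*Clara₁* c-commands the pronoun but from outside its binding domain, and is not c-commanded by it → coindexation permitted.
*Leila₂* c-commands the pronoun but from outside its binding domain, and is not c-commanded by it → coindexation permitted.
*Freya₃* and the pronoun do not c-command one another → neither Principle B nor Principle C is at stake; coindexation permitted.
*[Freya₃'s mentor]₄* c-commands the pronoun within its binding domain → coindexation would violate Principle B.
*Zara₅*: the pronoun c-commands this R-expression → coindexation would violate Principle C on *Zara₅*.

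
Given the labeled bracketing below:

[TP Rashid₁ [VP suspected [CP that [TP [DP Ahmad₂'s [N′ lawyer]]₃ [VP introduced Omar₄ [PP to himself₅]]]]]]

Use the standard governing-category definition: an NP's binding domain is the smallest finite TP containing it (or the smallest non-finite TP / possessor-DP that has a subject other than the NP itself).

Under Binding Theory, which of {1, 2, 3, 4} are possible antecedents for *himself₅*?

{3, 4}

*himself* is an anaphor, so Principle A applies: it must be bound in its binding domain.
Binding domain of *himself₅*: the embedded TP, whose subject is [Ahmad₂'s lawyer]₃.
*Rashid₁* c-commands the anaphor but is outside its binding domain → cannot satisfy Principle A.
*Ahmad₂* does not c-command the anaphor → cannot bind it.
*[Ahmad₂'s lawyer]₃* c-commands the anaphor within its binding domain → licit binder.
*Omar₄* c-commands the anaphor within its binding domain → licit binder.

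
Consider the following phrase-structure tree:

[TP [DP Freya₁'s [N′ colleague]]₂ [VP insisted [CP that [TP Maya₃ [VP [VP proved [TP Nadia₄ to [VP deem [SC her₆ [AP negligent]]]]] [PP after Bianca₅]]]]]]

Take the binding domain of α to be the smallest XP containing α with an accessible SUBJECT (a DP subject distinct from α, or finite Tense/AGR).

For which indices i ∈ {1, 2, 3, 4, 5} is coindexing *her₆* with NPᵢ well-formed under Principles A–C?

{1, 2, 3, 5}

*her* is a pronoun, so Principle B applies: it must be free in its binding domain.
Binding domain of *her₆*: the embedded TP, whose subject is Nadia₄.
*Freya₁* and the pronoun do not c-command one another → neither Principle B nor Principle C is at stake; coindexation permitted.
*[Freya₁'s colleague]₂* c-commands the pronoun but from outside its binding domain, and is not c-commanded by it → coindexation permitted.
*Maya₃* c-commands the pronoun but from outside its binding domain, and is not c-commanded by it → coindexation permitted.
*Nadia₄* c-commands the pronoun within its binding domain → coindexation would violate Principle B.
*Bianca₅* and the pronoun do not c-command one another → neither Principle B nor Principle C is at stake; coindexation permitted.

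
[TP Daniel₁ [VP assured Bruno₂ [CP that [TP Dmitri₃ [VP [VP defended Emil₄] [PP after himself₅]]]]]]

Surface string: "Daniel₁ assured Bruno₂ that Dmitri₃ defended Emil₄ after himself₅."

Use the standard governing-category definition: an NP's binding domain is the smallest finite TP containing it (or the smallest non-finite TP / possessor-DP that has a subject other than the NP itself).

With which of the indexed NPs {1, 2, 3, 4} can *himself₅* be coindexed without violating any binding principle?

{3}

*himself* is an anaphor, so Principle A applies: it must be bound in its binding domain.
Binding domain of *himself₅*: the embedded TP, whose subject is Dmitri₃.
*Daniel₁* c-commands the anaphor but is outside its binding domain → cannot satisfy Principle A.
*Bruno₂* c-commands the anaphor but is outside its binding domain → cannot satisfy Principle A.
*Dmitri₃* c-commands the anaphor within its binding domain → licit binder.
*Emil₄* does not c-command the anaphor → cannot bind it.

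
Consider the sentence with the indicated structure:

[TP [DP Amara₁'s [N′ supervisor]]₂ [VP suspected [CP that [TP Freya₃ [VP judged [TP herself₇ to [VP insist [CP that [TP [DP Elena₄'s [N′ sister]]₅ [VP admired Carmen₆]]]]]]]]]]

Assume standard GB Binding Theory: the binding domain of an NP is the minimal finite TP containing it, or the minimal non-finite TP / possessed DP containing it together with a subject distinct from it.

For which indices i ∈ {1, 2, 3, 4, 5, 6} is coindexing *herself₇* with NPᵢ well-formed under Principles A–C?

{3}

*herself* is an anaphor, so Principle A applies: it must be bound in its binding domain.
Binding domain of *herself₇*: the embedded TP, whose subject is Freya₃.
*Amara₁* does not c-command the anaphor → cannot bind it.
*[Amara₁'s supervisor]₂* c-commands the anaphor but is outside its binding domain → cannot satisfy Principle A.
*Freya₃* c-commands the anaphor within its binding domain → licit binder.
*Elena₄* does not c-command the anaphor → cannot bind it.
*[Elena₄'s sister]₅* does not c-command the anaphor → cannot bind it.
*Carmen₆* does not c-command the anaphor → cannot bind it.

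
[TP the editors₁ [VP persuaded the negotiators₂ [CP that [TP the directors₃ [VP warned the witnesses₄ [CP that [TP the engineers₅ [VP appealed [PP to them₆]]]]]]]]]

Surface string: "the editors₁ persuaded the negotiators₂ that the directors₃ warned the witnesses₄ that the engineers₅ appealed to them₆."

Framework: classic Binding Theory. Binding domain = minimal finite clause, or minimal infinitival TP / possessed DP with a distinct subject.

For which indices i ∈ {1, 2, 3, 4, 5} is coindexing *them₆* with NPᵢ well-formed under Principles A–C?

{1, 2, 3, 4}

*them* is a pronoun, so Principle B applies: it must be free in its binding domain.
Binding domain of *them₆*: the embedded TP, whose subject is the engineers₅.
*the editors₁* c-commands the pronoun but from outside its binding domain, and is not c-commanded by it → coindexation permitted.
*the negotiators₂* c-commands the pronoun but from outside its binding domain, and is not c-commanded by it → coindexation permitted.
*the directors₃* c-commands the pronoun but from outside its binding domain, and is not c-commanded by it → coindexation permitted.
*the witnesses₄* c-commands the pronoun but from outside its binding domain, and is not c-commanded by it → coindexation permitted.
*the engineers₅* c-commands the pronoun within its binding domain → coindexation would violate Principle B.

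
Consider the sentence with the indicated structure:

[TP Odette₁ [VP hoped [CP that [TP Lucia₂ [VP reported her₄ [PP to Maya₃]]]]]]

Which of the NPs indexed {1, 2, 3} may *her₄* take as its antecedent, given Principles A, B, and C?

{1}

*her* is a pronoun, so Principle B applies: it must be free in its binding domain.
Binding domain of *her₄*: the embedded TP, whose subject is Lucia₂.
*Odette₁* c-commands the pronoun but from outside its binding domain, and is not c-commanded by it → coindexation permitted.
*Lucia₂* c-commands the pronoun within its binding domain → coindexation would violate Principle B.
*Maya₃*: the pronoun c-commands this R-expression → coindexation would violate Principle C on *Maya₃*.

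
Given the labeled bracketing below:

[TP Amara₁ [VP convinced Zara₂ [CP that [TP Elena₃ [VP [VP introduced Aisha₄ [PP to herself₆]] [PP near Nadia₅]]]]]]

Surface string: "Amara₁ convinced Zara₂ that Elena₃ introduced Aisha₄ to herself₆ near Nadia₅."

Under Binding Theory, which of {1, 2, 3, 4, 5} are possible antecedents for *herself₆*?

*herself* is an anaphor, so Principle A applies: it must be bound in its binding domain.
Binding domain of *herself₆*: the embedded TP, whose subject is Elena₃.
*Amara₁* c-commands the anaphor but is outside its binding domain → cannot satisfy Principle A.
*Zara₂* c-commands the anaphor but is outside its binding domain → cannot satisfy Principle A.
*Elena₃* c-commands the anaphor within its binding domain → licit binder.
*Aisha₄* c-commands the anaphor within its binding domain → licit binder.
*Nadia₅* does not c-command the anaphor → cannot bind it.

{3, 4}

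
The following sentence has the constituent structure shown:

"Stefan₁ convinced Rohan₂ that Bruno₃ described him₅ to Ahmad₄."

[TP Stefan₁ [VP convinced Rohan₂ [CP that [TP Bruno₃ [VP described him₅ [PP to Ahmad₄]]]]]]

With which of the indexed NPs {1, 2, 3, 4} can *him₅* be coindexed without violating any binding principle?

{1, 2}

*him* is a pronoun, so Principle B applies: it must be free in its binding domain.
Binding domain of *him₅*: the embedded TP, whose subject is Bruno₃.
*Stefan₁* c-commands the pronoun but from outside its binding domain, and is not c-commanded by it → coindexation permitted.
*Rohan₂* c-commands the pronoun but from outside its binding domain, and is not c-commanded by it → coindexation permitted.
*Bruno₃* c-commands the pronoun within its binding domain → coindexation would violate Principle B.
*Ahmad₄*: the pronoun c-commands this R-expression → coindexation would violate Principle C on *Ahmad₄*.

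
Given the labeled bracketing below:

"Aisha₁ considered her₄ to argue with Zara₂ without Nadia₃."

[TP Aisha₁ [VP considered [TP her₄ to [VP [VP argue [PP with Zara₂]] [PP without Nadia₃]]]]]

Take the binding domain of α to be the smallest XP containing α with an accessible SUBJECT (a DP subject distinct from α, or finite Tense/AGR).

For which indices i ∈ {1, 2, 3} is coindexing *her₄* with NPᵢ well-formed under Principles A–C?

none

*her* is a pronoun, so Principle B applies: it must be free in its binding domain.
Binding domain of *her₄*: the matrix TP, whose subject is Aisha₁.
*Aisha₁* c-commands the pronoun within its binding domain → coindexation would violate Principle B.
*Zara₂*: the pronoun c-commands this R-expression → coindexation would violate Principle C on *Zara₂*.
*Nadia₃*: the pronoun c-commands this R-expression → coindexation would violate Principle C on *Nadia₃*.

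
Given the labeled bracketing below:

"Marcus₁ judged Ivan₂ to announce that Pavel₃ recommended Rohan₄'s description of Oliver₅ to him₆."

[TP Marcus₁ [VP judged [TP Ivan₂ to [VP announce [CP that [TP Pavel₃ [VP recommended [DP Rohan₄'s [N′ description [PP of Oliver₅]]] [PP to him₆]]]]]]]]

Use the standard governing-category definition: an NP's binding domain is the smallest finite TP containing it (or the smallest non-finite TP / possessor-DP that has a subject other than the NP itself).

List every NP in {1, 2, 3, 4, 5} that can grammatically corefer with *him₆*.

*him* is a pronoun, so Principle B applies: it must be free in its binding domain.
Binding domain of *him₆*: the embedded TP, whose subject is Pavel₃.
*Marcus₁* c-commands the pronoun but from outside its binding domain, and is not c-commanded by it → coindexation permitted.
*Ivan₂* c-commands the pronoun but from outside its binding domain, and is not c-commanded by it → coindexation permitted.
*Pavel₃* c-commands the pronoun within its binding domain → coindexation would violate Principle B.
*Rohan₄* and the pronoun do not c-command one another → neither Principle B nor Principle C is at stake; coindexation permitted.
*Oliver₅* and the pronoun do not c-command one another → neither Principle B nor Principle C is at stake; coindexation permitted.

{1, 2, 4, 5}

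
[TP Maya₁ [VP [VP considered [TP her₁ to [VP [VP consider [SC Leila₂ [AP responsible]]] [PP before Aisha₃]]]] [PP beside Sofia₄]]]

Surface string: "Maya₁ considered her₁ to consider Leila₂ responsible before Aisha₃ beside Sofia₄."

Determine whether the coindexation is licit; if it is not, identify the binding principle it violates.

Principle B

The two coindexed NPs are *Maya₁* and *her₁*.
*her₁* is a pronoun. Its binding domain is the matrix TP, whose subject is Maya₁.
*Maya₁* c-commands it within that domain and carries the same index.
The pronoun is locally bound → Principle B violation.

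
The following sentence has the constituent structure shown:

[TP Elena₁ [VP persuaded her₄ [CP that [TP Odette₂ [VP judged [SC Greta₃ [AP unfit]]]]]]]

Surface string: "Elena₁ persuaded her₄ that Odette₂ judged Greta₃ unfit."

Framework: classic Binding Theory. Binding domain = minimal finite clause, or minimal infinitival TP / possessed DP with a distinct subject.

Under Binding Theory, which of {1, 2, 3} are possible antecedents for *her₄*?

*her* is a pronoun, so Principle B applies: it must be free in its binding domain.
Binding domain of *her₄*: the matrix TP, whose subject is Elena₁.
*Elena₁* c-commands the pronoun within its binding domain → coindexation would violate Principle B.
*Odette₂*: the pronoun c-commands this R-expression → coindexation would violate Principle C on *Odette₂*.
*Greta₃*: the pronoun c-commands this R-expression → coindexation would violate Principle C on *Greta₃*.

none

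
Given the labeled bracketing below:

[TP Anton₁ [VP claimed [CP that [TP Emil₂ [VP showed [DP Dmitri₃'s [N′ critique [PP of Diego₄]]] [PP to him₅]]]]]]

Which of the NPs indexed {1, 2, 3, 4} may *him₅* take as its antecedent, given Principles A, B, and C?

*him* is a pronoun, so Principle B applies: it must be free in its binding domain.
Binding domain of *him₅*: the embedded TP, whose subject is Emil₂.
*Anton₁* c-commands the pronoun but from outside its binding domain, and is not c-commanded by it → coindexation permitted.
*Emil₂* c-commands the pronoun within its binding domain → coindexation would violate Principle B.
*Dmitri₃* and the pronoun do not c-command one another → neither Principle B nor Principle C is at stake; coindexation permitted.
*Diego₄* and the pronoun do not c-command one another → neither Principle B nor Principle C is at stake; coindexation permitted.

{1, 3, 4}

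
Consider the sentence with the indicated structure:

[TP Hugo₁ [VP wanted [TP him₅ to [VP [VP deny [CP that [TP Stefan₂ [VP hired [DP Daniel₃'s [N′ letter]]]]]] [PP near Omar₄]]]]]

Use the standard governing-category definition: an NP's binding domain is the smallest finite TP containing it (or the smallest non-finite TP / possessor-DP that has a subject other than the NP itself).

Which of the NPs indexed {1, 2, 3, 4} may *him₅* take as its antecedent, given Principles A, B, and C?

none

*him* is a pronoun, so Principle B applies: it must be free in its binding domain.
Binding domain of *him₅*: the matrix TP, whose subject is Hugo₁.
*Hugo₁* c-commands the pronoun within its binding domain → coindexation would violate Principle B.
*Stefan₂*: the pronoun c-commands this R-expression → coindexation would violate Principle C on *Stefan₂*.
*Daniel₃*: the pronoun c-commands this R-expression → coindexation would violate Principle C on *Daniel₃*.
*Omar₄*: the pronoun c-commands this R-expression → coindexation would violate Principle C on *Omar₄*.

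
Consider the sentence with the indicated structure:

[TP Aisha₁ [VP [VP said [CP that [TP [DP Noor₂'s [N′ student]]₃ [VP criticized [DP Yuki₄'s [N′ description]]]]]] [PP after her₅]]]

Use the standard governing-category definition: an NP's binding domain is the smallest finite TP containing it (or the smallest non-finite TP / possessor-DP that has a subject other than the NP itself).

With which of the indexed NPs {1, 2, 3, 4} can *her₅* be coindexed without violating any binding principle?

*her* is a pronoun, so Principle B applies: it must be free in its binding domain.
Binding domain of *her₅*: the matrix TP, whose subject is Aisha₁.
*Aisha₁* c-commands the pronoun within its binding domain → coindexation would violate Principle B.
*Noor₂* and the pronoun do not c-command one another → neither Principle B nor Principle C is at stake; coindexation permitted.
*[Noor₂'s student]₃* and the pronoun do not c-command one another → neither Principle B nor Principle C is at stake; coindexation permitted.
*Yuki₄* and the pronoun do not c-command one another → neither Principle B nor Principle C is at stake; coindexation permitted.

{2, 3, 4}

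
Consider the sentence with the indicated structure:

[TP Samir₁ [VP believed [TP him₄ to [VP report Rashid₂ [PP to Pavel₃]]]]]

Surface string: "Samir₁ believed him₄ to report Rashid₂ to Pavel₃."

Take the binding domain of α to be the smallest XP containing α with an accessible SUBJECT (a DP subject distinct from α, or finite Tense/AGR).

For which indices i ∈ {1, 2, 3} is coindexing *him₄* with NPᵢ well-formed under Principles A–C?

*him* is a pronoun, so Principle B applies: it must be free in its binding domain.
Binding domain of *him₄*: the matrix TP, whose subject is Samir₁.
*Samir₁* c-commands the pronoun within its binding domain → coindexation would violate Principle B.
*Rashid₂*: the pronoun c-commands this R-expression → coindexation would violate Principle C on *Rashid₂*.
*Pavel₃*: the pronoun c-commands this R-expression → coindexation would violate Principle C on *Pavel₃*.

none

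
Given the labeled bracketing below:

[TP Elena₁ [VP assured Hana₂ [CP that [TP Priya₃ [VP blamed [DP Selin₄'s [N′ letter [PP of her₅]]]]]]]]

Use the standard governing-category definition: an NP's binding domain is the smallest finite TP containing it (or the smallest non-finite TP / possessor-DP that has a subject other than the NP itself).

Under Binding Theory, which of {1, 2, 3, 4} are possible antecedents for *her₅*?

*her* is a pronoun, so Principle B applies: it must be free in its binding domain.
Binding domain of *her₅*: the possessed DP, whose subject is Selin₄.
*Elena₁* c-commands the pronoun but from outside its binding domain, and is not c-commanded by it → coindexation permitted.
*Hana₂* c-commands the pronoun but from outside its binding domain, and is not c-commanded by it → coindexation permitted.
*Priya₃* c-commands the pronoun but from outside its binding domain, and is not c-commanded by it → coindexation permitted.
*Selin₄* c-commands the pronoun within its binding domain → coindexation would violate Principle B.

{1, 2, 3}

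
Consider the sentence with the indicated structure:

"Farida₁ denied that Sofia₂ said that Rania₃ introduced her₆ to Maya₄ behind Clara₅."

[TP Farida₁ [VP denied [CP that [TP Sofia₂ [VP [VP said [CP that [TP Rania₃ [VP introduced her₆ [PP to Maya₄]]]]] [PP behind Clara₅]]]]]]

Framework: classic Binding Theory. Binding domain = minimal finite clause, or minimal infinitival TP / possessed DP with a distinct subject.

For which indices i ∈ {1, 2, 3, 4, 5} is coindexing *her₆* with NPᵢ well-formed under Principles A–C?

{1, 2, 5}

*her* is a pronoun, so Principle B applies: it must be free in its binding domain.
Binding domain of *her₆*: the embedded TP, whose subject is Rania₃.
*Farida₁* c-commands the pronoun but from outside its binding domain, and is not c-commanded by it → coindexation permitted.
*Sofia₂* c-commands the pronoun but from outside its binding domain, and is not c-commanded by it → coindexation permitted.
*Rania₃* c-commands the pronoun within its binding domain → coindexation would violate Principle B.
*Maya₄*: the pronoun c-commands this R-expression → coindexation would violate Principle C on *Maya₄*.
*Clara₅* and the pronoun do not c-command one another → neither Principle B nor Principle C is at stake; coindexation permitted.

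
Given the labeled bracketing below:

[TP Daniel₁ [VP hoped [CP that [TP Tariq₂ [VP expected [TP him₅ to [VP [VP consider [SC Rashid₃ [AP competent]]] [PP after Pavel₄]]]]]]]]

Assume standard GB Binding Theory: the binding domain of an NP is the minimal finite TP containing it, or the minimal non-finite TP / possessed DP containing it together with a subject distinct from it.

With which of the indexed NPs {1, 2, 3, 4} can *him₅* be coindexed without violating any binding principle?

*him* is a pronoun, so Principle B applies: it must be free in its binding domain.
Binding domain of *him₅*: the embedded TP, whose subject is Tariq₂.
*Daniel₁* c-commands the pronoun but from outside its binding domain, and is not c-commanded by it → coindexation permitted.
*Tariq₂* c-commands the pronoun within its binding domain → coindexation would violate Principle B.
*Rashid₃*: the pronoun c-commands this R-expression → coindexation would violate Principle C on *Rashid₃*.
*Pavel₄*: the pronoun c-commands this R-expression → coindexation would violate Principle C on *Pavel₄*.

{1}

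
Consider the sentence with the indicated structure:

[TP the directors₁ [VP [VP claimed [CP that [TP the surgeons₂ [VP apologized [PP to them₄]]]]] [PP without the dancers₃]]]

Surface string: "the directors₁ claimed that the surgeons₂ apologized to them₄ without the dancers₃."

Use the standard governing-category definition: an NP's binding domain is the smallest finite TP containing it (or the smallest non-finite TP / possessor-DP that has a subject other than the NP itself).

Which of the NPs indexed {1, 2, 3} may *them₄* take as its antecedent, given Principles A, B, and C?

*them* is a pronoun, so Principle B applies: it must be free in its binding domain.
Binding domain of *them₄*: the embedded TP, whose subject is the surgeons₂.
*the directors₁* c-commands the pronoun but from outside its binding domain, and is not c-commanded by it → coindexation permitted.
*the surgeons₂* c-commands the pronoun within its binding domain → coindexation would violate Principle B.
*the dancers₃* and the pronoun do not c-command one another → neither Principle B nor Principle C is at stake; coindexation permitted.

{1, 3}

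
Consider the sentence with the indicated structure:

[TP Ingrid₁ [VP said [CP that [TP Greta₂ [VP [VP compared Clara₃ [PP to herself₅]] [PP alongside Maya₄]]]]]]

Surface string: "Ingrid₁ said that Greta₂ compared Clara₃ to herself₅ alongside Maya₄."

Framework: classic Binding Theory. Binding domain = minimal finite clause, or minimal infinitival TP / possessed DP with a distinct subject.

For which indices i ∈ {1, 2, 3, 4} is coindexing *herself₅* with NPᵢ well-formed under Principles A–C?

{2, 3}

*herself* is an anaphor, so Principle A applies: it must be bound in its binding domain.
Binding domain of *herself₅*: the embedded TP, whose subject is Greta₂.
*Ingrid₁* c-commands the anaphor but is outside its binding domain → cannot satisfy Principle A.
*Greta₂* c-commands the anaphor within its binding domain → licit binder.
*Clara₃* c-commands the anaphor within its binding domain → licit binder.
*Maya₄* does not c-command the anaphor → cannot bind it.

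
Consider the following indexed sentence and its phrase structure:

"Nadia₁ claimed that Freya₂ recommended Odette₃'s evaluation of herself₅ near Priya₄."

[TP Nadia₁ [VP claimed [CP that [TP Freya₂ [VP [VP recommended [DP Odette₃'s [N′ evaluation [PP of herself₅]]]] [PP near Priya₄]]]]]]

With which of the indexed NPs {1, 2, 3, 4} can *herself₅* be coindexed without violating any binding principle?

{3}

*herself* is an anaphor, so Principle A applies: it must be bound in its binding domain.
Binding domain of *herself₅*: the possessed DP, whose subject is Odette₃.
*Nadia₁* c-commands the anaphor but is outside its binding domain → cannot satisfy Principle A.
*Freya₂* c-commands the anaphor but is outside its binding domain → cannot satisfy Principle A.
*Odette₃* c-commands the anaphor within its binding domain → licit binder.
*Priya₄* does not c-command the anaphor → cannot bind it.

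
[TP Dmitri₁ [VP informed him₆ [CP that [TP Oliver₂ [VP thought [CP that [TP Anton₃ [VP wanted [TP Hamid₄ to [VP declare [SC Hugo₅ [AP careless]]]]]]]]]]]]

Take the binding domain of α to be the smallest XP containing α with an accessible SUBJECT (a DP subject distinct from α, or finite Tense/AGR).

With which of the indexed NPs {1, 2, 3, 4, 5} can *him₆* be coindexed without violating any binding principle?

*him* is a pronoun, so Principle B applies: it must be free in its binding domain.
Binding domain of *him₆*: the matrix TP, whose subject is Dmitri₁.
*Dmitri₁* c-commands the pronoun within its binding domain → coindexation would violate Principle B.
*Oliver₂*: the pronoun c-commands this R-expression → coindexation would violate Principle C on *Oliver₂*.
*Anton₃*: the pronoun c-commands this R-expression → coindexation would violate Principle C on *Anton₃*.
*Hamid₄*: the pronoun c-commands this R-expression → coindexation would violate Principle C on *Hamid₄*.
*Hugo₅*: the pronoun c-commands this R-expression → coindexation would violate Principle C on *Hugo₅*.

none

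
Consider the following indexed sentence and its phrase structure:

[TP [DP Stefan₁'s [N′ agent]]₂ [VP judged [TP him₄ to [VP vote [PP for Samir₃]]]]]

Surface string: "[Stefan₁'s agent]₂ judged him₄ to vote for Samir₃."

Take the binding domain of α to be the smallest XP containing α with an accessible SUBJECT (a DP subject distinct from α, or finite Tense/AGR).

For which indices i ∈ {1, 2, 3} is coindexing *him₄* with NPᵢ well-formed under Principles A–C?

*him* is a pronoun, so Principle B applies: it must be free in its binding domain.
Binding domain of *him₄*: the matrix TP, whose subject is [Stefan₁'s agent]₂.
*Stefan₁* and the pronoun do not c-command one another → neither Principle B nor Principle C is at stake; coindexation permitted.
*[Stefan₁'s agent]₂* c-commands the pronoun within its binding domain → coindexation would violate Principle B.
*Samir₃*: the pronoun c-commands this R-expression → coindexation would violate Principle C on *Samir₃*.

{1}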